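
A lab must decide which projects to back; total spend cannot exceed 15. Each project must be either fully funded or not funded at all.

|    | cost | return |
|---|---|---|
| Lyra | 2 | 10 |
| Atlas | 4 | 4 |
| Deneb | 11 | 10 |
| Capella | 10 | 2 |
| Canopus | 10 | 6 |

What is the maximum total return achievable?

20

Allowing fractional choices, the relaxed optimum would be about 22.2, but projects are indivisible.
Lyra + Canopus: cost 2 + 10 = 12 ≤ 15, return 10 + 6 = 16.
Lyra + Atlas: cost 2 + 4 = 6 ≤ 15, return 10 + 4 = 14.
Lyra + Deneb: cost 2 + 11 = 13 ≤ 15, return 10 + 10 = 20.
Best is Lyra and Deneb with total return 20.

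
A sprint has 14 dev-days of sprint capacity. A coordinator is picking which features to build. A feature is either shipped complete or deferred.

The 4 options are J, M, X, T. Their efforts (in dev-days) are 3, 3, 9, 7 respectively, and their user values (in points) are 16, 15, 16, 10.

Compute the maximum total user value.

J + M + T: effort 3 + 3 + 7 = 13 ≤ 14, user value 16 + 15 + 10 = 41.
J + X: effort 3 + 9 = 12 ≤ 14, user value 16 + 16 = 32.
Best is J, M, and T with total user value 41.

41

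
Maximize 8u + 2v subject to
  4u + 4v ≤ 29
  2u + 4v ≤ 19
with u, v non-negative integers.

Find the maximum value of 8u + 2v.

(u,v)=(7,0): 4·7+4·0=28≤29, 2·7+4·0=14≤19, objective 56.
(u,v)=(6,1): 4·6+4·1=28≤29, 2·6+4·1=16≤19, objective 50.
(u,v)=(6,0): 4·6+4·0=24≤29, 2·6+4·0=12≤19, objective 48.
No feasible integer point exceeds 56.

56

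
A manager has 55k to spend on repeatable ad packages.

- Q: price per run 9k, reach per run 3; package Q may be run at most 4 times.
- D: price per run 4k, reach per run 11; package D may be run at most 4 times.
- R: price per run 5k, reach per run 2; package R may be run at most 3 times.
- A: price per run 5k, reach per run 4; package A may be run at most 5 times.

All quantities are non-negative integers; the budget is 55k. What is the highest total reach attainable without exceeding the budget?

69

4×D, 2×R, and 5×A: price 51 ≤ 55, reach 4·11 + 2·2 + 5·4 = 68.
1×Q, 4×D, 1×R, and 5×A: price 55 ≤ 55, reach 1·3 + 4·11 + 1·2 + 5·4 = 69.
Best is 69.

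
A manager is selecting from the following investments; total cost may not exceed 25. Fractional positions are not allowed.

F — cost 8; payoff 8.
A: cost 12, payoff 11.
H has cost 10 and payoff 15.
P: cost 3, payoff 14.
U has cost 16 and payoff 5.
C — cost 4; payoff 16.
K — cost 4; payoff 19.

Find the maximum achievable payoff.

64

Treat it as a binary knapsack problem.
A + P + C + K: cost 12 + 3 + 4 + 4 = 23 ≤ 25, payoff 11 + 14 + 16 + 19 = 60.
H + P + C + K: cost 10 + 3 + 4 + 4 = 21 ≤ 25, payoff 15 + 14 + 16 + 19 = 64.
Best is H, P, C, and K with total payoff 64.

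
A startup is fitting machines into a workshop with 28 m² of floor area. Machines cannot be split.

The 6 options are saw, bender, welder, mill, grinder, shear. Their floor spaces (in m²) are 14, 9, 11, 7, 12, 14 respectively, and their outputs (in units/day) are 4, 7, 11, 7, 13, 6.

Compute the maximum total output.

27

This is a 0-1 knapsack instance.
bender + mill + grinder: floor space 9 + 7 + 12 = 28 ≤ 28, output 7 + 7 + 13 = 27.
bender + welder + mill: floor space 9 + 11 + 7 = 27 ≤ 28, output 7 + 11 + 7 = 25.
welder + grinder: floor space 11 + 12 = 23 ≤ 28, output 11 + 13 = 24.
Best is bender, mill, and grinder with total output 27.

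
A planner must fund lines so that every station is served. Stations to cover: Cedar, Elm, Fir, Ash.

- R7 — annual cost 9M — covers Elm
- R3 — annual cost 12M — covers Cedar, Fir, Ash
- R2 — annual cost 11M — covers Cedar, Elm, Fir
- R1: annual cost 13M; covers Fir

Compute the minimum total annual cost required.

The greedy cost-per-new-station heuristic would pick R2 and R3 for 23, but a cheaper cover exists.
Choose R7 and R3: together they cover Cedar, Elm, Fir, Ash — every station.
Total annual cost: 9 + 12 = 21.
No cover costs less than 21.

21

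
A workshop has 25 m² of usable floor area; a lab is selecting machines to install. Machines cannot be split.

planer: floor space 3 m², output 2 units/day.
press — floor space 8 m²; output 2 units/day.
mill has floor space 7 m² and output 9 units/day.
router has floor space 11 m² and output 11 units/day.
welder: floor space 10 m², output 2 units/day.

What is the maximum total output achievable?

Allowing fractional choices, the relaxed optimum would be about 23.0, but machines are indivisible.
planer + press + router: floor space 3 + 8 + 11 = 22 ≤ 25, output 2 + 2 + 11 = 15.
planer + mill + router: floor space 3 + 7 + 11 = 21 ≤ 25, output 2 + 9 + 11 = 22.
mill + router: floor space 7 + 11 = 18 ≤ 25, output 9 + 11 = 20.
Best is planer, mill, and router with total output 22.

22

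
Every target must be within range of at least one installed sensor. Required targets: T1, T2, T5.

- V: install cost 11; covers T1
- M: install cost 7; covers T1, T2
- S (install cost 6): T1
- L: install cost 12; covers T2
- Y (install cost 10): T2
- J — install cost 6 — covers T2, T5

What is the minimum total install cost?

12

Choose S and J: together they cover T1, T2, T5 — every target.
Total install cost: 6 + 6 = 12.
No cover costs less than 12.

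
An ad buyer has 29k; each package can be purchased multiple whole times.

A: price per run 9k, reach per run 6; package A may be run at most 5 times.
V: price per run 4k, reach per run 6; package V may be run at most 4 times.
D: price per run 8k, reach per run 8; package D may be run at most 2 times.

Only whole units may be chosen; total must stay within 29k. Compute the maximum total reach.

This is a bounded integer knapsack.
V has the best ratio (6/4); taking only V gives at most 4×6 = 24 (stopped by the supply cap of 4).
Mixing does better — 3×V and 2×D: price 28 ≤ 29, reach 3·6 + 2·8 = 34.

34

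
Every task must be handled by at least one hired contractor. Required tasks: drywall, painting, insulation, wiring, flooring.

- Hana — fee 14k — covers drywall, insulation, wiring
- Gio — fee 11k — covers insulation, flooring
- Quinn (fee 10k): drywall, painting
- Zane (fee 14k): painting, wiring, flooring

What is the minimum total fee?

28

Choose Hana and Zane: together they cover drywall, painting, insulation, wiring, flooring — every task.
Total fee: 14 + 14 = 28.
No cover costs less than 28.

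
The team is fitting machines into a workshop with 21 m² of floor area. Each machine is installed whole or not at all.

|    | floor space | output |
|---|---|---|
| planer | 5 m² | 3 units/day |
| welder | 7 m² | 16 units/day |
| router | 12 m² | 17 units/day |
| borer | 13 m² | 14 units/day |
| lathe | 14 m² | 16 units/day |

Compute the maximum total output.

welder + borer: floor space 7 + 13 = 20 ≤ 21, output 16 + 14 = 30.
welder + lathe: floor space 7 + 14 = 21 ≤ 21, output 16 + 16 = 32.
welder + router: floor space 7 + 12 = 19 ≤ 21, output 16 + 17 = 33.
Best is welder and router with total output 33.

33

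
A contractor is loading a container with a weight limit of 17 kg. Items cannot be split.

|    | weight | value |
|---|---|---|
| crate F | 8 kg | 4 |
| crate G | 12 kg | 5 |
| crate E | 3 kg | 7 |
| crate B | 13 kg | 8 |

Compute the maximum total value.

15

Allowing fractional choices, the relaxed optimum would be about 15.5, but items are indivisible.
crate F + crate E: weight 8 + 3 = 11 ≤ 17, value 4 + 7 = 11.
crate E + crate B: weight 3 + 13 = 16 ≤ 17, value 7 + 8 = 15.
crate G + crate E: weight 12 + 3 = 15 ≤ 17, value 5 + 7 = 12.
Best is crate E and crate B with total value 15.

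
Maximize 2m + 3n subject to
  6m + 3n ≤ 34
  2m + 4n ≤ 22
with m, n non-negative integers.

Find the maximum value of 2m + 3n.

18

(m,n)=(3,4): 6·3+3·4=30≤34, 2·3+4·4=22≤22, objective 18.
(m,n)=(4,3): 6·4+3·3=33≤34, 2·4+4·3=20≤22, objective 17.
(m,n)=(2,4): 6·2+3·4=24≤34, 2·2+4·4=20≤22, objective 16.
(m,n)=(3,3): 6·3+3·3=27≤34, 2·3+4·3=18≤22, objective 15.
Maximum is 18 at (m,n)=(3,4).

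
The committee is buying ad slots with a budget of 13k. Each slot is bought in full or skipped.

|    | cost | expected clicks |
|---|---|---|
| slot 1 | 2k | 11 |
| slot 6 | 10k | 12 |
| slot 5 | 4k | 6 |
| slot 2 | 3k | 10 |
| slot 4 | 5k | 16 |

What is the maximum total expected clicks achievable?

37

Allowing fractional choices, the relaxed optimum would be about 41.5, but ad slots are indivisible.
slot 1 + slot 5 + slot 4: cost 2 + 4 + 5 = 11 ≤ 13, expected clicks 11 + 6 + 16 = 33.
slot 1 + slot 2 + slot 4: cost 2 + 3 + 5 = 10 ≤ 13, expected clicks 11 + 10 + 16 = 37.
slot 5 + slot 2 + slot 4: cost 4 + 3 + 5 = 12 ≤ 13, expected clicks 6 + 10 + 16 = 32.
Best is slot 1, slot 2, and slot 4 with total expected clicks 37.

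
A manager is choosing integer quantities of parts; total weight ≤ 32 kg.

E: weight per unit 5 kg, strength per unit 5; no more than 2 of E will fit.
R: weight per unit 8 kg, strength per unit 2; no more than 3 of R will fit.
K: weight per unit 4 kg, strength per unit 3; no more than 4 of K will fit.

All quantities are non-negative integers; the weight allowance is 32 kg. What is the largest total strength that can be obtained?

E has the best ratio (5/5); taking only E gives at most 2×5 = 10 (stopped by the supply cap of 2).
Mixing does better — 2×E and 4×K: weight 26 ≤ 32, strength 2·5 + 4·3 = 22.

22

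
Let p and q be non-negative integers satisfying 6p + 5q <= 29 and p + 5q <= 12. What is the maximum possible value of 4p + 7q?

23

(p,q)=(4,1) is feasible, giving 23.
(p,q)=(2,2) is feasible, giving 22.
Maximum is 23 at (p,q)=(4,1).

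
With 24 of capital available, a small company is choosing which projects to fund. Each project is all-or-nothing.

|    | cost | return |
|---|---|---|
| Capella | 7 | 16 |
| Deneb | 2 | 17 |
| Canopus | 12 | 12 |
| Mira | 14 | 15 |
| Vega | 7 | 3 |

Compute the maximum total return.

48

Capella + Deneb + Vega: cost 7 + 2 + 7 = 16 ≤ 24, return 16 + 17 + 3 = 36.
Capella + Deneb + Canopus: cost 7 + 2 + 12 = 21 ≤ 24, return 16 + 17 + 12 = 45.
Capella + Deneb + Mira: cost 7 + 2 + 14 = 23 ≤ 24, return 16 + 17 + 15 = 48.
Best is Capella, Deneb, and Mira with total return 48.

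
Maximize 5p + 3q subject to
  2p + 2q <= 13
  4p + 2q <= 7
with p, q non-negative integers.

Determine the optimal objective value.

(p,q)=(0,3) is feasible, giving 9.
(p,q)=(0,2) is feasible, giving 6.
The best lattice point is (0,3), giving 9.

9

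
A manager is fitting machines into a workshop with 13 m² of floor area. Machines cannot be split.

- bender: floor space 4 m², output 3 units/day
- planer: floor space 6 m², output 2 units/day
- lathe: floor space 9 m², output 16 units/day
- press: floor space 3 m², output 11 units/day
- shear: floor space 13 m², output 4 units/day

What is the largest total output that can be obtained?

Allowing fractional choices, the relaxed optimum would be about 27.8, but machines are indivisible.
bender + lathe: floor space 4 + 9 = 13 ≤ 13, output 3 + 16 = 19.
lathe + press: floor space 9 + 3 = 12 ≤ 13, output 16 + 11 = 27.
Best is lathe and press with total output 27.

27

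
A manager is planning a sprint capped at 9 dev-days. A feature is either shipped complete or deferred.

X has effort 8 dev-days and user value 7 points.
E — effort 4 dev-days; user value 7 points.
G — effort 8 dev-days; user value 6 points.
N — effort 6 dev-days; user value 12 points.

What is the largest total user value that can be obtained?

12

E: effort 4 ≤ 9, user value 7.
X: effort 8 ≤ 9, user value 7.
N: effort 6 ≤ 9, user value 12.
Best is N with total user value 12.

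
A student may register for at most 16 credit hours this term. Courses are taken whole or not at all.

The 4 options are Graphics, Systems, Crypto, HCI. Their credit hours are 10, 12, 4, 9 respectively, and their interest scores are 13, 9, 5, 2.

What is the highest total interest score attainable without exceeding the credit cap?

Allowing fractional choices, the relaxed optimum would be about 19.5, but courses are indivisible.
Graphics: credit hours 10 ≤ 16, interest score 13.
Systems + Crypto: credit hours 12 + 4 = 16 ≤ 16, interest score 9 + 5 = 14.
Graphics + Crypto: credit hours 10 + 4 = 14 ≤ 16, interest score 13 + 5 = 18.
Best is Graphics and Crypto with total interest score 18.

18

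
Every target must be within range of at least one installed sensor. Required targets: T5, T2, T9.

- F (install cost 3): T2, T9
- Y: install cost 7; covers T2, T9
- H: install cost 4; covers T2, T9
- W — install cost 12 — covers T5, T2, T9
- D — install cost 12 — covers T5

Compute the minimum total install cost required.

The greedy cost-per-new-target heuristic would pick F and W for 15, but a cheaper cover exists.
W alone covers T5, T2, T9 — every target.
Total install cost: 12.
No cover costs less than 12.

12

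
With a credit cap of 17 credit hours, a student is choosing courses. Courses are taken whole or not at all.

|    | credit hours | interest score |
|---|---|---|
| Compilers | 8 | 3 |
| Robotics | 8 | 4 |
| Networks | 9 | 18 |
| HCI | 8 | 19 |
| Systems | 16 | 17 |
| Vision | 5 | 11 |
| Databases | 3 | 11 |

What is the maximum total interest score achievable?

41

Take HCI, Vision, and Databases: credit hours 8 + 5 + 3 = 16 ≤ 17, interest score 19 + 11 + 11 = 41.
No other feasible combination does better.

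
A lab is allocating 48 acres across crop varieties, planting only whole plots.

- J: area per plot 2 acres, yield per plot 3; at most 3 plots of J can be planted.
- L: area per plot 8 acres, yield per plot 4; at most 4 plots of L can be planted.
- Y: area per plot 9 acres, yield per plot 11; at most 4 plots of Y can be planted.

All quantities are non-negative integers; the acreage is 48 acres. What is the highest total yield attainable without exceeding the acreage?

2×J, 1×L, and 4×Y: area 48 ≤ 48, yield 2·3 + 1·4 + 4·11 = 54.
3×J and 4×Y: area 42 ≤ 48, yield 3·3 + 4·11 = 53.
Best is 54.

54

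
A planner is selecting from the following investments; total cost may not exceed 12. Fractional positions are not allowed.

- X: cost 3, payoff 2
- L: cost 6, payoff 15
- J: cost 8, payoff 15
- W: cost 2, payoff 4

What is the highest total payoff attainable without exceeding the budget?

Allowing fractional choices, the relaxed optimum would be about 26.5, but investments are indivisible.
L + W: cost 6 + 2 = 8 ≤ 12, payoff 15 + 4 = 19.
J + W: cost 8 + 2 = 10 ≤ 12, payoff 15 + 4 = 19.
X + L + W: cost 3 + 6 + 2 = 11 ≤ 12, payoff 2 + 15 + 4 = 21.
Best is X, L, and W with total payoff 21.

21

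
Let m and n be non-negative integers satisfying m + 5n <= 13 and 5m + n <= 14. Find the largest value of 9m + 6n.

30

(m,n)=(2,2): 1·2+5·2=12≤13, 5·2+1·2=12≤14, objective 30.
(m,n)=(2,1): 1·2+5·1=7≤13, 5·2+1·1=11≤14, objective 24.
(m,n)=(1,2): 1·1+5·2=11≤13, 5·1+1·2=7≤14, objective 21.
The best lattice point is (2,2), giving 30.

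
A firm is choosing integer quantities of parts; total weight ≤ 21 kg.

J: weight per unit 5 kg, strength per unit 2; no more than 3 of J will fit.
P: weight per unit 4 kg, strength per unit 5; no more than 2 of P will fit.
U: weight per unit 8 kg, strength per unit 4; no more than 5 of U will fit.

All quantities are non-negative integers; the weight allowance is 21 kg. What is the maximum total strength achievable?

1×J, 2×P, and 1×U: weight 21 ≤ 21, strength 1·2 + 2·5 + 1·4 = 16.
2×P and 1×U: weight 16 ≤ 21, strength 2·5 + 1·4 = 14.
Best is 16.

16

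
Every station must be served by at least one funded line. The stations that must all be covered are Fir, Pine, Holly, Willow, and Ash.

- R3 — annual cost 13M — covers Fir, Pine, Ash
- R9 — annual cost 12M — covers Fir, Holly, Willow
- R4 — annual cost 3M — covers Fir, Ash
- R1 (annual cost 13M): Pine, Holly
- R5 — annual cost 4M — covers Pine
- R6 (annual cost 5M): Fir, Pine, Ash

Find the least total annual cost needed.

17

This is an integer covering problem.
Choose R9 and R6: together they cover Fir, Pine, Holly, Willow, Ash — every station.
Total annual cost: 12 + 5 = 17.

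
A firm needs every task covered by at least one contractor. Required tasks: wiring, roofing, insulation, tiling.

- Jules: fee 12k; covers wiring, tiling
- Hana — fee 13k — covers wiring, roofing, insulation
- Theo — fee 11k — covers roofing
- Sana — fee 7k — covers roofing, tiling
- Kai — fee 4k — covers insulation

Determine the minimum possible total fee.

This is a weighted set-cover instance.
The greedy cost-per-new-task heuristic would pick Sana, Kai, and Jules for 23, but a cheaper cover exists.
Choose Hana and Sana: together they cover wiring, roofing, insulation, tiling — every task.
Total fee: 13 + 7 = 20.
No cover costs less than 20.

20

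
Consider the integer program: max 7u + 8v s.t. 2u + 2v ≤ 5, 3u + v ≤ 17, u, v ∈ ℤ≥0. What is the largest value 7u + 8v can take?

16

The continuous relaxation peaks at (0, 2.5) with value 20.00; rounding to a feasible lattice point costs some objective.
(u,v)=(0,2) is feasible, giving 16.
(u,v)=(1,1) is feasible, giving 15.
(u,v)=(0,1) is feasible, giving 8.
No feasible integer point exceeds 16.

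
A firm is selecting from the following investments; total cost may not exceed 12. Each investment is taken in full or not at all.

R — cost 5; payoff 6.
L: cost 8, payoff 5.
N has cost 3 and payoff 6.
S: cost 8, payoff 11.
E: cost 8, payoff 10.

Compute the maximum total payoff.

This is a 0-1 knapsack instance.
Allowing fractional choices, the relaxed optimum would be about 18.2, but investments are indivisible.
N + E: cost 3 + 8 = 11 ≤ 12, payoff 6 + 10 = 16.
N + S: cost 3 + 8 = 11 ≤ 12, payoff 6 + 11 = 17.
Best is N and S with total payoff 17.

17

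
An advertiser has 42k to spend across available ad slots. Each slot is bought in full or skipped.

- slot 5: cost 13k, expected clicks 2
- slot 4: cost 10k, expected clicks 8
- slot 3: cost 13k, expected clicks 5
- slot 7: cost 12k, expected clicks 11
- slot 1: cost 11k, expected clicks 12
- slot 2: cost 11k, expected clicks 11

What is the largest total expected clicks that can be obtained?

34

Take slot 7, slot 1, and slot 2: cost 12 + 11 + 11 = 34 ≤ 42, expected clicks 11 + 12 + 11 = 34.
No other feasible combination does better.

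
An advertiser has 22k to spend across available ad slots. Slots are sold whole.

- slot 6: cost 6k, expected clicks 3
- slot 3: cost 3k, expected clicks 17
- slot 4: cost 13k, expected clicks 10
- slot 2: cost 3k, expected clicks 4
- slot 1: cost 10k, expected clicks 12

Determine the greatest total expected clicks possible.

This is an integer program with binary decision variables.
Allowing fractional choices, the relaxed optimum would be about 37.6, but ad slots are indivisible.
slot 3 + slot 2 + slot 1: cost 3 + 3 + 10 = 16 ≤ 22, expected clicks 17 + 4 + 12 = 33.
slot 6 + slot 3 + slot 2 + slot 1: cost 6 + 3 + 3 + 10 = 22 ≤ 22, expected clicks 3 + 17 + 4 + 12 = 36.
slot 6 + slot 3 + slot 1: cost 6 + 3 + 10 = 19 ≤ 22, expected clicks 3 + 17 + 12 = 32.
Best is slot 6, slot 3, slot 2, and slot 1 with total expected clicks 36.

36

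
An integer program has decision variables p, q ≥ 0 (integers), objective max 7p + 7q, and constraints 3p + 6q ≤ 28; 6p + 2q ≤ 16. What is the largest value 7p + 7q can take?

35

The continuous relaxation peaks at (1.33, 4) with value 37.33; rounding to a feasible lattice point costs some objective.
(p,q)=(1,4): 3·1+6·4=27≤28, 6·1+2·4=14≤16, objective 35.
(p,q)=(1,3): 3·1+6·3=21≤28, 6·1+2·3=12≤16, objective 28.
(p,q)=(0,4): 3·0+6·4=24≤28, 6·0+2·4=8≤16, objective 28.
(p,q)=(0,3): 3·0+6·3=18≤28, 6·0+2·3=6≤16, objective 21.
Maximum is 35 at (p,q)=(1,4).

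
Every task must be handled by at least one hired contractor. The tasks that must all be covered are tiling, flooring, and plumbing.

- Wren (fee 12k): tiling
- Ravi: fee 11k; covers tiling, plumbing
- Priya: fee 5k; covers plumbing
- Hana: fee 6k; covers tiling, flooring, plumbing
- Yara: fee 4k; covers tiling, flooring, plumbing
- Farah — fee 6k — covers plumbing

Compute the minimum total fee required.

This is a weighted set-cover instance.
Yara alone covers tiling, flooring, plumbing — every task.
Total fee: 4.
No cover costs less than 4.

4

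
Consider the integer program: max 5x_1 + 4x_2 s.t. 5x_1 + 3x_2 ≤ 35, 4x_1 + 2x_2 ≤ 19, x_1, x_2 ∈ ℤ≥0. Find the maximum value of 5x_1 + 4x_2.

Relaxing integrality, the LP optimum is 38.00 at (x_1,x_2) = (0, 9.5), which is not an integer point.
(x_1,x_2)=(0,9): 5·0+3·9=27≤35, 4·0+2·9=18≤19, objective 36.
(x_1,x_2)=(0,8): 5·0+3·8=24≤35, 4·0+2·8=16≤19, objective 32.
No feasible integer point exceeds 36.

36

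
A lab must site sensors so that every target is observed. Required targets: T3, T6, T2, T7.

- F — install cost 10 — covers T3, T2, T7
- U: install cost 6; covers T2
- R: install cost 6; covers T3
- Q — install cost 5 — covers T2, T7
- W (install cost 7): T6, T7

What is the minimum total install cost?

17

The greedy cost-per-new-target heuristic would pick Q, R, and W for 18, but a cheaper cover exists.
Choose F and W: together they cover T3, T6, T2, T7 — every target.
Total install cost: 10 + 7 = 17.
No cover costs less than 17.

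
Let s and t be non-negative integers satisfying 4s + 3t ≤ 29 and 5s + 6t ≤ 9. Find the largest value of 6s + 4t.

(s,t)=(1,0) is feasible, giving 6.
(s,t)=(0,1) is feasible, giving 4.
(s,t)=(0,0) is feasible, giving 0.
The best lattice point is (1,0), giving 6.

6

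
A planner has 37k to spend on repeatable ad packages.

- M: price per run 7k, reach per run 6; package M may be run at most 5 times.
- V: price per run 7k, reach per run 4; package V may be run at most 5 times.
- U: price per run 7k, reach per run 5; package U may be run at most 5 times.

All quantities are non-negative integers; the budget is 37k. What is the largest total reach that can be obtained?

This is a bounded integer knapsack.
Take 5×M: price 35 ≤ 37, reach 5·6 = 30.
M has the best ratio (6/7) and is taken to its limit of 5; remaining capacity is filled optimally with the others.

30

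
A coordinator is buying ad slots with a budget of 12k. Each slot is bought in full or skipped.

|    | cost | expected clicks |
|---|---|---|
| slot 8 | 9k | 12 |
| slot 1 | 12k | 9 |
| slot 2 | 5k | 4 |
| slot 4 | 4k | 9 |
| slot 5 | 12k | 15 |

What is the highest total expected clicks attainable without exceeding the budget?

15

Take slot 5: cost 12 ≤ 12, expected clicks 15.
No other feasible combination does better.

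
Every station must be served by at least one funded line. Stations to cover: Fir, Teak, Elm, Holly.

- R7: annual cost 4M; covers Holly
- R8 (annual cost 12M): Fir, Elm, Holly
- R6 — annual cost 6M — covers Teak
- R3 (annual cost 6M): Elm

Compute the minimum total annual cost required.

Choose R8 and R6: together they cover Fir, Teak, Elm, Holly — every station.
Total annual cost: 12 + 6 = 18.

18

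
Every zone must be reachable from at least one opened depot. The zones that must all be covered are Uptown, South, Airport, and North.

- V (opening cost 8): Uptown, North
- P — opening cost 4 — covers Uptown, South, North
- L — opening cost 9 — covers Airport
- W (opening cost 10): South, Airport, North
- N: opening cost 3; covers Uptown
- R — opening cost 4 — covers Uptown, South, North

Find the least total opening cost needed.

Choose P and L: together they cover Uptown, South, Airport, North — every zone.
Total opening cost: 4 + 9 = 13.
No cover costs less than 13.

13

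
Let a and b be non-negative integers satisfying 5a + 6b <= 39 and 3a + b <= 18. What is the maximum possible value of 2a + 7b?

42

Relaxing integrality, the LP optimum is 45.50 at (a,b) = (0, 6.5), which is not an integer point.
(a,b)=(0,6) is feasible, giving 42.
(a,b)=(1,5) is feasible, giving 37.
(a,b)=(0,5) is feasible, giving 35.
The best lattice point is (0,6), giving 42.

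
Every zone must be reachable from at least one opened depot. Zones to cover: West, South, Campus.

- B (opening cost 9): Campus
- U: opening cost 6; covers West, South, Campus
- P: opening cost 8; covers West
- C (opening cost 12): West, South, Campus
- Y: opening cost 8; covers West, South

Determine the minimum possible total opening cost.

6

U alone covers West, South, Campus — every zone.
Total opening cost: 6.
No cover costs less than 6.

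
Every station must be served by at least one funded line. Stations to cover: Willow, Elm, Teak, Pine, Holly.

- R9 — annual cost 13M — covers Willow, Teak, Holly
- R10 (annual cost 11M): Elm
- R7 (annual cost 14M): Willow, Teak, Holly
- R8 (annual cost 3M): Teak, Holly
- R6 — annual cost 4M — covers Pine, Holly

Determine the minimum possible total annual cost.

28

This is a weighted set-cover instance.
Choose R9, R10, and R6: together they cover Willow, Elm, Teak, Pine, Holly — every station.
Total annual cost: 13 + 11 + 4 = 28.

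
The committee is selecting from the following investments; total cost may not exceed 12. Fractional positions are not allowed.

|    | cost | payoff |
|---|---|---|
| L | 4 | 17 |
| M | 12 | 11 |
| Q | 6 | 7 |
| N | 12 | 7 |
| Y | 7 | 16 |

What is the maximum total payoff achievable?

L + Q: cost 4 + 6 = 10 ≤ 12, payoff 17 + 7 = 24.
L: cost 4 ≤ 12, payoff 17.
L + Y: cost 4 + 7 = 11 ≤ 12, payoff 17 + 16 = 33.
Best is L and Y with total payoff 33.

33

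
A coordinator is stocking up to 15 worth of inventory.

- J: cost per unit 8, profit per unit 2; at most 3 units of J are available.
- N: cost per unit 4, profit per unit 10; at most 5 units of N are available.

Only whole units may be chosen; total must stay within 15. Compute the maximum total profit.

30

3×N: cost 12 ≤ 15, profit 3·10 = 30.
2×N: cost 8 ≤ 15, profit 2·10 = 20.
Best is 30.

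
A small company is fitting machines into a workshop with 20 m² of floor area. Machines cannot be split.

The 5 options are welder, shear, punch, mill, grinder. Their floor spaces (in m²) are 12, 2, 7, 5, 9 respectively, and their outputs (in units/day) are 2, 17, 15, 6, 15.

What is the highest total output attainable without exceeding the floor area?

This is an integer program with binary decision variables.
shear + punch + mill: floor space 2 + 7 + 5 = 14 ≤ 20, output 17 + 15 + 6 = 38.
shear + mill + grinder: floor space 2 + 5 + 9 = 16 ≤ 20, output 17 + 6 + 15 = 38.
shear + punch + grinder: floor space 2 + 7 + 9 = 18 ≤ 20, output 17 + 15 + 15 = 47.
Best is shear, punch, and grinder with total output 47.

47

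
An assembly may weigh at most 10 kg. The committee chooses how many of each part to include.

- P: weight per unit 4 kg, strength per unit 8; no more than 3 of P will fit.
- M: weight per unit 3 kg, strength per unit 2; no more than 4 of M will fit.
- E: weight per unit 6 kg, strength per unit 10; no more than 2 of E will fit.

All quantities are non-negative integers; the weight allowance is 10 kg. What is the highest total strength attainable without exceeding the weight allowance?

18

This is a bounded integer knapsack.
Take 1×P and 1×E: weight 10 ≤ 10, strength 1·8 + 1·10 = 18.
No other integer combination yields more.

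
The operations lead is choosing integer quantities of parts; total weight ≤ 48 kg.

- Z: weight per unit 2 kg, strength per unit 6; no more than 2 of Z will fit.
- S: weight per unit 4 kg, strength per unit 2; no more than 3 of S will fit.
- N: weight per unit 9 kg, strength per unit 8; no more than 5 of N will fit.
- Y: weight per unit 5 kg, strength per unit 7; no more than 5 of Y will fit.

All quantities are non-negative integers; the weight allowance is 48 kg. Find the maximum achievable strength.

Take 2×Z, 2×N, and 5×Y: weight 47 ≤ 48, strength 2·6 + 2·8 + 5·7 = 63.
Z has the best ratio (6/2) and is taken to its limit of 2; remaining capacity is filled optimally with the others.

63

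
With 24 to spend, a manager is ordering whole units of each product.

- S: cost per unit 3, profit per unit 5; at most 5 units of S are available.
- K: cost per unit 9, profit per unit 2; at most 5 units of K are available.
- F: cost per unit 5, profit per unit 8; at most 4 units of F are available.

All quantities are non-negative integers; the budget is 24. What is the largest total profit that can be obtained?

S has the best ratio (5/3); taking only S gives at most 5×5 = 25 (stopped by the supply cap of 5).
Mixing does better — 3×S and 3×F: cost 24 ≤ 24, profit 3·5 + 3·8 = 39.

39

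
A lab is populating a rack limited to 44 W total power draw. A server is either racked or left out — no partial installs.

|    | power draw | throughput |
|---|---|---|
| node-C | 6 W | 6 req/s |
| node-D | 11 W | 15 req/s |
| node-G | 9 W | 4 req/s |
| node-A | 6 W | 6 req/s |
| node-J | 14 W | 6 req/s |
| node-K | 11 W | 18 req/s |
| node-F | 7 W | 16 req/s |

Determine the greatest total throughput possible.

This is an integer program with binary decision variables.
Allowing fractional choices, the relaxed optimum would be about 62.3, but servers are indivisible.
node-C + node-D + node-G + node-K + node-F: power draw 6 + 11 + 9 + 11 + 7 = 44 ≤ 44, throughput 6 + 15 + 4 + 18 + 16 = 59.
node-D + node-G + node-A + node-K + node-F: power draw 11 + 9 + 6 + 11 + 7 = 44 ≤ 44, throughput 15 + 4 + 6 + 18 + 16 = 59.
node-C + node-D + node-A + node-K + node-F: power draw 6 + 11 + 6 + 11 + 7 = 41 ≤ 44, throughput 6 + 15 + 6 + 18 + 16 = 61.
Best is node-C, node-D, node-A, node-K, and node-F with total throughput 61.

61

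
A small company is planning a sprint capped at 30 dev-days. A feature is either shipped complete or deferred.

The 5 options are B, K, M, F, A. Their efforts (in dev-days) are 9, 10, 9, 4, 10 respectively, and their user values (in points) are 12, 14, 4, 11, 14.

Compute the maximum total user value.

40

This is a 0-1 knapsack instance.
Take B, K, and A: effort 9 + 10 + 10 = 29 ≤ 30, user value 12 + 14 + 14 = 40.
No other feasible combination does better.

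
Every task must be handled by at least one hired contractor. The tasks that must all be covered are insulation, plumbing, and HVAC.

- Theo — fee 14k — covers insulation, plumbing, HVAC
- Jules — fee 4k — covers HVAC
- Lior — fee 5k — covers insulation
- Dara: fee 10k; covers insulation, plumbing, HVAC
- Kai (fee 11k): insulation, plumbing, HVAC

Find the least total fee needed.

Dara alone covers insulation, plumbing, HVAC — every task.
Total fee: 10.
No cover costs less than 10.

10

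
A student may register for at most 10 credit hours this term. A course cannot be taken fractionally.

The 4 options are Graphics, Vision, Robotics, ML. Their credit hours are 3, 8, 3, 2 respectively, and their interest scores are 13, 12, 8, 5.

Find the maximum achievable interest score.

Allowing fractional choices, the relaxed optimum would be about 29.0, but courses are indivisible.
Graphics + ML: credit hours 3 + 2 = 5 ≤ 10, interest score 13 + 5 = 18.
Graphics + Robotics: credit hours 3 + 3 = 6 ≤ 10, interest score 13 + 8 = 21.
Graphics + Robotics + ML: credit hours 3 + 3 + 2 = 8 ≤ 10, interest score 13 + 8 + 5 = 26.
Best is Graphics, Robotics, and ML with total interest score 26.

26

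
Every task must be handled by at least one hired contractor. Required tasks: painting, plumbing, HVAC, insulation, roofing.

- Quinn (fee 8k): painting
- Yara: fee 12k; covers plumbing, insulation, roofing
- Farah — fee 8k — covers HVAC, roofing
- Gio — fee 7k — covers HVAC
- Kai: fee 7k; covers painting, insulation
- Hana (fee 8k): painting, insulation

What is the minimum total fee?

This is an integer covering problem.
The greedy cost-per-new-task heuristic would pick Kai, Farah, and Yara for 27, but a cheaper cover exists.
Choose Yara, Gio, and Kai: together they cover painting, plumbing, HVAC, insulation, roofing — every task.
Total fee: 12 + 7 + 7 = 26.
No cover costs less than 26.

26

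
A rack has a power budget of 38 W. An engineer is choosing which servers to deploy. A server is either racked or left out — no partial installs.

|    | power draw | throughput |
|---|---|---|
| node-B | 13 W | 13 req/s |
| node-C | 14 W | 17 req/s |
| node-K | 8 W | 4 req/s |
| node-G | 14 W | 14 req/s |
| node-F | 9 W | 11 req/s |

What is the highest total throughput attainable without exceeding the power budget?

This is an integer program with binary decision variables.
Take node-C, node-G, and node-F: power draw 14 + 14 + 9 = 37 ≤ 38, throughput 17 + 14 + 11 = 42.
No other feasible combination does better.

42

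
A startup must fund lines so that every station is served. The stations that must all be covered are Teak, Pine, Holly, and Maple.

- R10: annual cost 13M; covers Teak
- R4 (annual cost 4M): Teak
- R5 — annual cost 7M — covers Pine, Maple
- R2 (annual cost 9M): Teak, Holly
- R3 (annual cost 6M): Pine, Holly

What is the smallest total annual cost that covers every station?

Choose R5 and R2: together they cover Teak, Pine, Holly, Maple — every station.
Total annual cost: 7 + 9 = 16.

16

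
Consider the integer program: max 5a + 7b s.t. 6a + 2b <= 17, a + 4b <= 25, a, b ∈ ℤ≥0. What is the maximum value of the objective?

The continuous relaxation peaks at (0.818, 6.05) with value 46.41; rounding to a feasible lattice point costs some objective.
(a,b)=(0,6): 6·0+2·6=12≤17, 1·0+4·6=24≤25, objective 42.
(a,b)=(1,5): 6·1+2·5=16≤17, 1·1+4·5=21≤25, objective 40.
(a,b)=(0,5): 6·0+2·5=10≤17, 1·0+4·5=20≤25, objective 35.
The best lattice point is (0,6), giving 42.

42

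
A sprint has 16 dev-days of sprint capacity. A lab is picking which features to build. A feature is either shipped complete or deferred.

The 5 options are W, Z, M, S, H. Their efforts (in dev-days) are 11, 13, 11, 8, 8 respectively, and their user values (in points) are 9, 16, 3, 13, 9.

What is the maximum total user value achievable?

Allowing fractional choices, the relaxed optimum would be about 22.8, but features are indivisible.
Z: effort 13 ≤ 16, user value 16.
S + H: effort 8 + 8 = 16 ≤ 16, user value 13 + 9 = 22.
S: effort 8 ≤ 16, user value 13.
Best is S and H with total user value 22.

22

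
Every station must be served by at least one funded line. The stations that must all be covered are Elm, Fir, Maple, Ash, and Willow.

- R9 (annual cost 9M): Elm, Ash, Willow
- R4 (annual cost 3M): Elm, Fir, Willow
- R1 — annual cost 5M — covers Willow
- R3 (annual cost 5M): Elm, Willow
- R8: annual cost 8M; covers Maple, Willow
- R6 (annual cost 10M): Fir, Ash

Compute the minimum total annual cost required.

Choose R9, R4, and R8: together they cover Elm, Fir, Maple, Ash, Willow — every station.
Total annual cost: 9 + 3 + 8 = 20.
No cover costs less than 20.

20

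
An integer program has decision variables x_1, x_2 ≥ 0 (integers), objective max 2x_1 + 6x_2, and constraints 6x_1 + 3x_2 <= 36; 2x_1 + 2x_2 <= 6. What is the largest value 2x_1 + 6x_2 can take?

18

(x_1,x_2)=(0,3): 6·0+3·3=9≤36, 2·0+2·3=6≤6, objective 18.
(x_1,x_2)=(1,2): 6·1+3·2=12≤36, 2·1+2·2=6≤6, objective 14.
(x_1,x_2)=(0,2): 6·0+3·2=6≤36, 2·0+2·2=4≤6, objective 12.
Maximum is 18 at (x_1,x_2)=(0,3).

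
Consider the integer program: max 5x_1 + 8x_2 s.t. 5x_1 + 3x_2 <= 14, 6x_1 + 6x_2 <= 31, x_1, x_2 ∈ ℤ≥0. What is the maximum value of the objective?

32

(x_1,x_2)=(0,4) is feasible, giving 32.
(x_1,x_2)=(1,3) is feasible, giving 29.
The best lattice point is (0,4), giving 32.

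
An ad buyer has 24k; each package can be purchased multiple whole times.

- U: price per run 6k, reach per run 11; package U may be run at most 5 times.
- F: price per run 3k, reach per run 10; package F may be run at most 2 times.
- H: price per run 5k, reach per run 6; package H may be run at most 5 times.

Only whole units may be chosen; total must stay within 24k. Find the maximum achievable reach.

53

3×U and 2×F: price 24 ≤ 24, reach 3·11 + 2·10 = 53.
2×U, 2×F, and 1×H: price 23 ≤ 24, reach 2·11 + 2·10 + 1·6 = 48.
Best is 53.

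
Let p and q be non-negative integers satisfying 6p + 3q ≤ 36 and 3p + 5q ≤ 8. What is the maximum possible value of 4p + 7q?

11

(p,q)=(1,1): 6·1+3·1=9≤36, 3·1+5·1=8≤8, objective 11.
(p,q)=(2,0): 6·2+3·0=12≤36, 3·2+5·0=6≤8, objective 8.
(p,q)=(0,1): 6·0+3·1=3≤36, 3·0+5·1=5≤8, objective 7.
The best lattice point is (1,1), giving 11.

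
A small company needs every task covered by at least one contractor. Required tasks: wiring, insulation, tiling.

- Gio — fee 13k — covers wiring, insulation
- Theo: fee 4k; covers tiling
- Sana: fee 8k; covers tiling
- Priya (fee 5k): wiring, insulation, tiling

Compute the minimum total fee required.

Priya alone covers wiring, insulation, tiling — every task.
Total fee: 5.

5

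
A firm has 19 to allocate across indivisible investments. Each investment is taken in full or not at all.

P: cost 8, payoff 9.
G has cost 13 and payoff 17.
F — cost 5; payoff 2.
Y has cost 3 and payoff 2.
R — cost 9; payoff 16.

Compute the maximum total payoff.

25

Take P and R: cost 8 + 9 = 17 ≤ 19, payoff 9 + 16 = 25.
No other feasible combination does better.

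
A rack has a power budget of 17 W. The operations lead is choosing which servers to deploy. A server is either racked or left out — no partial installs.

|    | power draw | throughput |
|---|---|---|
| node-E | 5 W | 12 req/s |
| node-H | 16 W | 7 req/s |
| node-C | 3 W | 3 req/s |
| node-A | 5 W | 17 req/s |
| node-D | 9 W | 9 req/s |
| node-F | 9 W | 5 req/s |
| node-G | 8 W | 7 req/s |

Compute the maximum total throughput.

Allowing fractional choices, the relaxed optimum would be about 36.0, but servers are indivisible.
node-E + node-A: power draw 5 + 5 = 10 ≤ 17, throughput 12 + 17 = 29.
node-C + node-A + node-D: power draw 3 + 5 + 9 = 17 ≤ 17, throughput 3 + 17 + 9 = 29.
node-E + node-C + node-A: power draw 5 + 3 + 5 = 13 ≤ 17, throughput 12 + 3 + 17 = 32.
Best is node-E, node-C, and node-A with total throughput 32.

32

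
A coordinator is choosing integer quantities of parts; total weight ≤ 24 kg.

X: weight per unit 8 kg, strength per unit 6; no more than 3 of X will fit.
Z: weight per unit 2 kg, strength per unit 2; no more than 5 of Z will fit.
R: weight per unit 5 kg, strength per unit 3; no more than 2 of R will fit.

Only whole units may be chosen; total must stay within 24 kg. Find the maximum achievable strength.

20

1×X, 5×Z, and 1×R: weight 23 ≤ 24, strength 1·6 + 5·2 + 1·3 = 19.
2×X and 4×Z: weight 24 ≤ 24, strength 2·6 + 4·2 = 20.
Best is 20.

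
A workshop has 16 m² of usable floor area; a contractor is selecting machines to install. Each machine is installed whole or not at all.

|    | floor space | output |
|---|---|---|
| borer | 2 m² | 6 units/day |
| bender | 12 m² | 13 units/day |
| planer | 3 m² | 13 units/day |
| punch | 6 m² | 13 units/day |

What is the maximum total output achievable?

planer + punch: floor space 3 + 6 = 9 ≤ 16, output 13 + 13 = 26.
bender + planer: floor space 12 + 3 = 15 ≤ 16, output 13 + 13 = 26.
borer + planer + punch: floor space 2 + 3 + 6 = 11 ≤ 16, output 6 + 13 + 13 = 32.
Best is borer, planer, and punch with total output 32.

32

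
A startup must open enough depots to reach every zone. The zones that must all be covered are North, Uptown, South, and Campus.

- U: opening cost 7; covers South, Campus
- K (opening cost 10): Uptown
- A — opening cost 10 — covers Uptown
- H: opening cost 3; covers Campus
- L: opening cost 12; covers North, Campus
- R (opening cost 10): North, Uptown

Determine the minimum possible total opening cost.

The greedy cost-per-new-zone heuristic would pick H, R, and U for 20, but a cheaper cover exists.
Choose U and R: together they cover North, Uptown, South, Campus — every zone.
Total opening cost: 7 + 10 = 17.
No cover costs less than 17.

17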